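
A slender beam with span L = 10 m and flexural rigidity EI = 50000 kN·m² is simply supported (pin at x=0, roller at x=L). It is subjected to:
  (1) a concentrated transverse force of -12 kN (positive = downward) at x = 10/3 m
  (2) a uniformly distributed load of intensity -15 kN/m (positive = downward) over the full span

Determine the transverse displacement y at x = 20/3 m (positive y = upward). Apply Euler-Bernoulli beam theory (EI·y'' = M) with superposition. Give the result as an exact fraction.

Load 1 — point force P=-12 kN at a=10/3 m (b=L-a=20/3):
  y_1 = -Pa(L-x)(2Lx-a²-x²)/(6LEI)  [x>a] = -(-12)·(10/3)·(10-(20/3))·(2·10·(20/3)-(10/3)²-(20/3)²)/(6·10·50000) = 7/2025 m
Load 2 — uniform load w=-15 kN/m over full span:
  y_2 = -wx(L³-2Lx²+x³)/(24EI) = -(-15)·(20/3)·(10³-2·10·(20/3)²+(20/3)³)/(24·50000) = 11/324 m
Superposition: y = Σ y_i = 101/2700 m ≈ 0.037407 m

y(20/3) = 101/2700 m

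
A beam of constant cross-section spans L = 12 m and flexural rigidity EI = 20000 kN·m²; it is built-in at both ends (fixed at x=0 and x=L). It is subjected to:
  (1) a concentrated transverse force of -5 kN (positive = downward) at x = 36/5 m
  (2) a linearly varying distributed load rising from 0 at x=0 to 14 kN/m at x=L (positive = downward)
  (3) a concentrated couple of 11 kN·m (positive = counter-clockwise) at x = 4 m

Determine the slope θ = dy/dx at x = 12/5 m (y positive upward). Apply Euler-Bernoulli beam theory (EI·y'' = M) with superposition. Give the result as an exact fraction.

Load 1 — point force P=-5 kN at a=36/5 m (b=L-a=24/5):
  θ_1 = -Pb²x(2aL-(3a+b)x)/(2L³EI)  [x≤a] = -(-5)·(24/5)²·(12/5)·(2·(36/5)·12-(3·(36/5)+(24/5))·(12/5))/(2·12³·20000) = 171/390625 rad
Load 2 — triangular load w₀=14 kN/m (0→w₀ over full span):
  θ_2 = -w₀(2x(L-x)(L-2x)(x+2L)+x²(L-x)²)/(120LEI) = -14·(2·(12/5)·(12-(12/5))·(12-2·(12/5))·((12/5)+2·12)+(12/5)²·(12-(12/5))²)/(120·12·20000) = -1764/390625 rad
Load 3 — applied couple M₀=11 kN·m at a=4 m (b=L-a=8):
  θ_3 = (R_Ax²/2 - M_Ax)/EI  [x≤a] with R_A=11/9, M_A=0 = ((11/9)·(12/5)²/2 - 0·(12/5))/20000 = 11/62500 rad
Superposition: θ = Σ θ_i = -6097/1562500 rad ≈ -0.003902 rad

θ(12/5) = -6097/1562500 rad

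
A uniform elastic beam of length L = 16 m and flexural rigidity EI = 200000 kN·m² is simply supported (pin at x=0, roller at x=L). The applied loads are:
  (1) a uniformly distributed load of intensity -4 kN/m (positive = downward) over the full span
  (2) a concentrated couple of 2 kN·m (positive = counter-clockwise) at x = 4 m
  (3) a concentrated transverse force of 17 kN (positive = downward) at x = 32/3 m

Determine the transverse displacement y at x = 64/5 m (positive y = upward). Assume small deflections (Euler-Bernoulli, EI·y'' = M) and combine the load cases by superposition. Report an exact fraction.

y(64/5) = 3931891/632812500 m

Load 1 — uniform load w=-4 kN/m over full span:
  y_1 = -wx(L³-2Lx²+x³)/(24EI) = -(-4)·(64/5)·(16³-2·16·(64/5)²+(64/5)³)/(24·200000) = 59392/5859375 m
Load 2 — applied couple M₀=2 kN·m at a=4 m (b=L-a=12):
  y_2 = (M₀x³/(6L)-M₀(x-a)²/2+C₁x)/EI  [x>a] with C₁=M₀(3b²-L²)/(6L)=11/3 = (2·(64/5)³/(6·16)-2·((64/5)-4)²/2+(11/3)·(64/5))/200000 = 103/1562500 m
Load 3 — point force P=17 kN at a=32/3 m (b=L-a=16/3):
  y_3 = -Pa(L-x)(2Lx-a²-x²)/(6LEI)  [x>a] = -17·(32/3)·(16-(64/5))·(2·16·(64/5)-(32/3)²-(64/5)²)/(6·16·200000) = -126208/31640625 m
Superposition: y = Σ y_i = 3931891/632812500 m ≈ 0.006213 m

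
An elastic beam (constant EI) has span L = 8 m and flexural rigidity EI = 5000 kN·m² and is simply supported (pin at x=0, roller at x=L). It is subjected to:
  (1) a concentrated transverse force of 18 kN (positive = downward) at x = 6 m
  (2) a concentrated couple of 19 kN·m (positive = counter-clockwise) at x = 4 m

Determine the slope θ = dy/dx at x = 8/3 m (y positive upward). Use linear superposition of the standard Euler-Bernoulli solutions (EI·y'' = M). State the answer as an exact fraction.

θ(8/3) = -121/22500 rad

Load 1 — point force P=18 kN at a=6 m (b=L-a=2):
  θ_1 = -Pb(L²-b²-3x²)/(6LEI)  [x≤a] = -18·2·(8²-2²-3·(8/3)²)/(6·8·5000) = -29/5000 rad
Load 2 — applied couple M₀=19 kN·m at a=4 m (b=L-a=4):
  θ_2 = (M₀x²/(2L)+C₁)/EI  [x≤a] with C₁=M₀(3b²-L²)/(6L)=-19/3 = (19·(8/3)²/(2·8)+(-19/3))/5000 = 19/45000 rad
Superposition: θ = Σ θ_i = -121/22500 rad ≈ -0.005378 rad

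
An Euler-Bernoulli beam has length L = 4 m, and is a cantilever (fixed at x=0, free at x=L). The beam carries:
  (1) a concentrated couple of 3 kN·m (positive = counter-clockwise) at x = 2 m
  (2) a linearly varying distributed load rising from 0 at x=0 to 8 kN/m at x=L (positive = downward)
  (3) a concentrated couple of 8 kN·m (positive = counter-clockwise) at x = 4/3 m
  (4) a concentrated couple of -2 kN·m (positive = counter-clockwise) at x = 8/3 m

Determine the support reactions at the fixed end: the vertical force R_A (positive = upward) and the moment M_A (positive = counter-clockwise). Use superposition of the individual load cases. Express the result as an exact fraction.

Load 1 — applied couple M₀=3 kN·m at a=2 m (b=L-a=2):
  R_A = 0 kN
  M_A = -M₀ = -3 kN·m
Load 2 — triangular load w₀=8 kN/m (0→w₀ over full span):
  R_A = w₀L/2 = 8·4/2 = 16 kN
  M_A = w₀L²/3 = 8·4²/3 = 128/3 kN·m
Load 3 — applied couple M₀=8 kN·m at a=4/3 m (b=L-a=8/3):
  R_A = 0 kN
  M_A = -M₀ = -8 kN·m
Load 4 — applied couple M₀=-2 kN·m at a=8/3 m (b=L-a=4/3):
  R_A = 0 kN
  M_A = -M₀ = -(-2) = 2 kN·m
Superposition: R_A = 16 kN, M_A = 101/3 kN·m

R_A = 16 kN, M_A = 101/3 kN·m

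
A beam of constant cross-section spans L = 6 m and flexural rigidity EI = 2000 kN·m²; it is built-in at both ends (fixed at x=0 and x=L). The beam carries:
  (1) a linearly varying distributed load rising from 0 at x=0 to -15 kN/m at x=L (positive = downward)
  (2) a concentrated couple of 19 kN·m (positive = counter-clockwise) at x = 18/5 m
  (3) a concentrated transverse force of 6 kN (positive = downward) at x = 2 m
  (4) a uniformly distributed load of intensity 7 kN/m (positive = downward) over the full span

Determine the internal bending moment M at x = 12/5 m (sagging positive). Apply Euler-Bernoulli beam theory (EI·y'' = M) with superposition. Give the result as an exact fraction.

Load 1 — triangular load w₀=-15 kN/m (0→w₀ over full span):
  M_1 = 3w₀Lx/20 - w₀L²/30 - w₀x³/(6L) = 3·(-15)·6·(12/5)/20 - (-15)·6²/30 - (-15)·(12/5)³/(6·6) = -216/25 kN·m
Load 2 — applied couple M₀=19 kN·m at a=18/5 m (b=L-a=12/5):
  M_2 = R_Ax - M_A  [x≤a] with R_A=114/25, M_A=152/25 = (114/25)·(12/5) - (152/25) = 608/125 kN·m
Load 3 — point force P=6 kN at a=2 m (b=L-a=4):
  M_3 = Pa²(a+3b)(L-x)/L³ - Pa²b/L²  [x>a] = 6·2²·(2+3·4)·(6-(12/5))/6³ - 6·2²·4/6² = 44/15 kN·m
Load 4 — uniform load w=7 kN/m over full span:
  M_4 = wLx/2 - wL²/12 - wx²/2 = 7·6·(12/5)/2 - 7·6²/12 - 7·(12/5)²/2 = 231/25 kN·m
Superposition: M = Σ M_i = 3149/375 kN·m ≈ 8.397333 kN·m

M(12/5) = 3149/375 kN·m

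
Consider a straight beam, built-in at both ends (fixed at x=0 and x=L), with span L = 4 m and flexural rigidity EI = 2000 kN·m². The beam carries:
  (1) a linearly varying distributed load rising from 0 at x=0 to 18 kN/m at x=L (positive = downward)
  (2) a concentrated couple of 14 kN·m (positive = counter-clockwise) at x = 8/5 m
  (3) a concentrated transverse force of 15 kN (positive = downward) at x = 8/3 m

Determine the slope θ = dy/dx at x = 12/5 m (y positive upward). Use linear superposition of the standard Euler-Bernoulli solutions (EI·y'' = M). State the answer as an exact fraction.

θ(12/5) = 389/468750 rad

Load 1 — triangular load w₀=18 kN/m (0→w₀ over full span):
  θ_1 = -w₀(2x(L-x)(L-2x)(x+2L)+x²(L-x)²)/(120LEI) = -18·(2·(12/5)·(4-(12/5))·(4-2·(12/5))·((12/5)+2·4)+(12/5)²·(4-(12/5))²)/(120·4·2000) = 72/78125 rad
Load 2 — applied couple M₀=14 kN·m at a=8/5 m (b=L-a=12/5):
  θ_2 = (R_Ax²/2 - M_Ax - M₀(x-a))/EI  [x>a] with R_A=126/25, M_A=42/25 = ((126/25)·(12/5)²/2 - (42/25)·(12/5) - 14·((12/5)-(8/5)))/2000 = -28/78125 rad
Load 3 — point force P=15 kN at a=8/3 m (b=L-a=4/3):
  θ_3 = -Pb²x(2aL-(3a+b)x)/(2L³EI)  [x≤a] = -15·(4/3)²·(12/5)·(2·(8/3)·4-(3·(8/3)+(4/3))·(12/5))/(2·4³·2000) = 1/3750 rad
Superposition: θ = Σ θ_i = 389/468750 rad ≈ 0.000830 rad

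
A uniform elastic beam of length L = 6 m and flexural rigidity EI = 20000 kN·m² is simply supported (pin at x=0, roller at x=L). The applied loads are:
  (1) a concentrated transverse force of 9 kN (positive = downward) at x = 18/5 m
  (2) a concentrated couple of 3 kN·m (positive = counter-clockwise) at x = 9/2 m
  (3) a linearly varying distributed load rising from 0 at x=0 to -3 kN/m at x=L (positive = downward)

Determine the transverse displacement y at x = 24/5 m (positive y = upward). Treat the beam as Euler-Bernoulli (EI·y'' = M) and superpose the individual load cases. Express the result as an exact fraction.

Load 1 — point force P=9 kN at a=18/5 m (b=L-a=12/5):
  y_1 = -Pa(L-x)(2Lx-a²-x²)/(6LEI)  [x>a] = -9·(18/5)·(6-(24/5))·(2·6·(24/5)-(18/5)²-(24/5)²)/(6·6·20000) = -729/625000 m
Load 2 — applied couple M₀=3 kN·m at a=9/2 m (b=L-a=3/2):
  y_2 = (M₀x³/(6L)-M₀(x-a)²/2+C₁x)/EI  [x>a] with C₁=M₀(3b²-L²)/(6L)=-39/16 = (3·(24/5)³/(6·6)-3·((24/5)-(9/2))²/2+(-39/16)·(24/5))/20000 = -2619/20000000 m
Load 3 — triangular load w₀=-3 kN/m (0→w₀ over full span):
  y_3 = -w₀x(7L⁴-10L²x²+3x⁴)/(360LEI) = -(-3)·(24/5)·(7·6⁴-10·6²·(24/5)²+3·(24/5)⁴)/(360·6·20000) = 30861/39062500 m
Superposition: y = Σ y_i = -1268271/2500000000 m ≈ -0.000507 m

y(24/5) = -1268271/2500000000 m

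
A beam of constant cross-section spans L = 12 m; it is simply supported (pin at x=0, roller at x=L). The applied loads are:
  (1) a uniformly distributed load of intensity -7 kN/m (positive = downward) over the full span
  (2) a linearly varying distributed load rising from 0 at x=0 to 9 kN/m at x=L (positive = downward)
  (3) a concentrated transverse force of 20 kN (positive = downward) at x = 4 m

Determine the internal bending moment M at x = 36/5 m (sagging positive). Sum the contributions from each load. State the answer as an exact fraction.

Load 1 — uniform load w=-7 kN/m over full span:
  M_1 = wx(L-x)/2 = (-7)·(36/5)·(12-(36/5))/2 = -3024/25 kN·m
Load 2 — triangular load w₀=9 kN/m (0→w₀ over full span):
  M_2 = w₀Lx/6 - w₀x³/(6L) = 9·12·(36/5)/6 - 9·(36/5)³/(6·12) = 10368/125 kN·m
Load 3 — point force P=20 kN at a=4 m (b=L-a=8):
  M_3 = Pa(L-x)/L  [x>a] = 20·4·(12-(36/5))/12 = 32 kN·m
Superposition: M = Σ M_i = -752/125 kN·m ≈ -6.016000 kN·m

M(36/5) = -752/125 kN·m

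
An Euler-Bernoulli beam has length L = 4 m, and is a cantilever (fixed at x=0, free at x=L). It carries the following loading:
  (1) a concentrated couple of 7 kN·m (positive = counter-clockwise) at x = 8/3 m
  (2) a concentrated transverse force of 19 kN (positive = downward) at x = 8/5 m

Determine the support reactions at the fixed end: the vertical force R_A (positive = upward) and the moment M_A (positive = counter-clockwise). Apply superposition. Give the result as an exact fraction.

R_A = 19 kN, M_A = 117/5 kN·m

Load 1 — applied couple M₀=7 kN·m at a=8/3 m (b=L-a=4/3):
  R_A = 0 kN
  M_A = -M₀ = -7 kN·m
Load 2 — point force P=19 kN at a=8/5 m (b=L-a=12/5):
  R_A = P = 19 kN
  M_A = Pa = 19·(8/5) = 152/5 kN·m
Superposition: R_A = 19 kN, M_A = 117/5 kN·m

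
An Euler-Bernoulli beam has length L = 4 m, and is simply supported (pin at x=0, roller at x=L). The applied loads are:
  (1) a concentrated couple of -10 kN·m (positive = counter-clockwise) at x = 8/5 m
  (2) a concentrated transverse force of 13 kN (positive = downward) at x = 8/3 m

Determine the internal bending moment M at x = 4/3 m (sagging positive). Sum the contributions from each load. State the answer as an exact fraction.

M(4/3) = 22/9 kN·m

Load 1 — applied couple M₀=-10 kN·m at a=8/5 m (b=L-a=12/5):
  M_1 = M₀x/L  [x≤a] = (-10)·(4/3)/4 = -10/3 kN·m
Load 2 — point force P=13 kN at a=8/3 m (b=L-a=4/3):
  M_2 = Pbx/L  [x≤a] = 13·(4/3)·(4/3)/4 = 52/9 kN·m
Superposition: M = Σ M_i = 22/9 kN·m ≈ 2.444444 kN·m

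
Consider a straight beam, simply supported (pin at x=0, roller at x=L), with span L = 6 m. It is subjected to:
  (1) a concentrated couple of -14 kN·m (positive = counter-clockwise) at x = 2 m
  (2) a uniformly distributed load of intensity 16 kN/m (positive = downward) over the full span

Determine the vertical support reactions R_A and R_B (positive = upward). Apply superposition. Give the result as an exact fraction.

R_A = 137/3 kN, R_B = 151/3 kN

Load 1 — applied couple M₀=-14 kN·m at a=2 m (b=L-a=4):
  R_A = M₀/L = (-14)/6 = -7/3 kN
  R_B = -M₀/L = -(-14)/6 = 7/3 kN
Load 2 — uniform load w=16 kN/m over full span:
  R_A = wL/2 = 16·6/2 = 48 kN
  R_B = wL/2 = 16·6/2 = 48 kN
Superposition: R_A = 137/3 kN, R_B = 151/3 kN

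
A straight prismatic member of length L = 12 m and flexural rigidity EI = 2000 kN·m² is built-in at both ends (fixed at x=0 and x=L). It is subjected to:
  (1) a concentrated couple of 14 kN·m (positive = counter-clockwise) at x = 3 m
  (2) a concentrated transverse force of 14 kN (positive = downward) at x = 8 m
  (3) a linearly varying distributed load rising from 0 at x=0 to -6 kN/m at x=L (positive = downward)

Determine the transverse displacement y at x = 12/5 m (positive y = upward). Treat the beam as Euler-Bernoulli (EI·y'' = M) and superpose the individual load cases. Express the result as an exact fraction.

Load 1 — applied couple M₀=14 kN·m at a=3 m (b=L-a=9):
  y_1 = (R_Ax³/6 - M_Ax²/2)/EI  [x≤a] with R_A=21/16, M_A=-21/8 = ((21/16)·(12/5)³/6 - (-21/8)·(12/5)²/2)/2000 = 1323/250000 m
Load 2 — point force P=14 kN at a=8 m (b=L-a=4):
  y_2 = -Pb²x²(3aL-(3a+b)x)/(6L³EI)  [x≤a] = -14·4²·(12/5)²·(3·8·12-(3·8+4)·(12/5))/(6·12³·2000) = -644/46875 m
Load 3 — triangular load w₀=-6 kN/m (0→w₀ over full span):
  y_3 = -w₀x²(L-x)²(x+2L)/(120LEI) = -(-6)·(12/5)²·(12-(12/5))²·((12/5)+2·12)/(120·12·2000) = 57024/1953125 m
Superposition: y = Σ y_i = 1945277/93750000 m ≈ 0.020750 m

y(12/5) = 1945277/93750000 m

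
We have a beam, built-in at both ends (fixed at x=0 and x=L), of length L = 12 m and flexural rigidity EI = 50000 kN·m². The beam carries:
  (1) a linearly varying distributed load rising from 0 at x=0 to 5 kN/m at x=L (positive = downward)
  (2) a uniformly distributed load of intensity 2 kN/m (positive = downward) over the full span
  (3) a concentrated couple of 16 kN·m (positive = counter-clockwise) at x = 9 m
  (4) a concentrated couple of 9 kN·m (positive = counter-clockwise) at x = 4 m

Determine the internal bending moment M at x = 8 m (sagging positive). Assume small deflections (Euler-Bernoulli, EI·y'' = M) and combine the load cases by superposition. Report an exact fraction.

M(8) = 238/9 kN·m

Load 1 — triangular load w₀=5 kN/m (0→w₀ over full span):
  M_1 = 3w₀Lx/20 - w₀L²/30 - w₀x³/(6L) = 3·5·12·8/20 - 5·12²/30 - 5·8³/(6·12) = 112/9 kN·m
Load 2 — uniform load w=2 kN/m over full span:
  M_2 = wLx/2 - wL²/12 - wx²/2 = 2·12·8/2 - 2·12²/12 - 2·8²/2 = 8 kN·m
Load 3 — applied couple M₀=16 kN·m at a=9 m (b=L-a=3):
  M_3 = R_Ax - M_A  [x≤a] with R_A=3/2, M_A=5 = (3/2)·8 - 5 = 7 kN·m
Load 4 — applied couple M₀=9 kN·m at a=4 m (b=L-a=8):
  M_4 = R_Ax - M_A - M₀  [x>a] with R_A=1, M_A=0 = 1·8 - 0 - 9 = -1 kN·m
Superposition: M = Σ M_i = 238/9 kN·m ≈ 26.444444 kN·m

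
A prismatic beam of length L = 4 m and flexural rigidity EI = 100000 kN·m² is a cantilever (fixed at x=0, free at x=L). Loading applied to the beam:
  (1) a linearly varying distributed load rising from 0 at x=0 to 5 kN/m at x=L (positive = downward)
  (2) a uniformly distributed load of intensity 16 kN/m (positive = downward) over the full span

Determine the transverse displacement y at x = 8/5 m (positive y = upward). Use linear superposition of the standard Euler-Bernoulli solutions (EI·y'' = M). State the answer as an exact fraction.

Load 1 — triangular load w₀=5 kN/m (0→w₀ over full span):
  y_1 = (w₀Lx³/12-w₀L²x²/6-w₀x⁵/(120L))/EI = (5·4·(8/5)³/12-5·4²·(8/5)²/6-5·(8/5)⁵/(120·4))/100000 = -8032/29296875 m
Load 2 — uniform load w=16 kN/m over full span:
  y_2 = -wx²(x²-4Lx+6L²)/(24EI) = -16·(8/5)²·((8/5)²-4·4·(8/5)+6·4²)/(24·100000) = -2432/1953125 m
Superposition: y = Σ y_i = -44512/29296875 m ≈ -0.001519 m

y(8/5) = -44512/29296875 m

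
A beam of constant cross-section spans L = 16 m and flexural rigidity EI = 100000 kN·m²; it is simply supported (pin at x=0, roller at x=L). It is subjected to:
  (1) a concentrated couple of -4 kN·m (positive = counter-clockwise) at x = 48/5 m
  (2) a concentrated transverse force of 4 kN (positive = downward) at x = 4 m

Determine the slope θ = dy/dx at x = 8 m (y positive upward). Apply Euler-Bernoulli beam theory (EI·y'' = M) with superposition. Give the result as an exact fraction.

θ(8) = 13/234375 rad

Load 1 — applied couple M₀=-4 kN·m at a=48/5 m (b=L-a=32/5):
  θ_1 = (M₀x²/(2L)+C₁)/EI  [x≤a] with C₁=M₀(3b²-L²)/(6L)=416/75 = ((-4)·8²/(2·16)+(416/75))/100000 = -23/937500 rad
Load 2 — point force P=4 kN at a=4 m (b=L-a=12):
  θ_2 = -Pa(2L²-6Lx+3x²+a²)/(6LEI)  [x>a] = -4·4·(2·16²-6·16·8+3·8²+4²)/(6·16·100000) = 1/12500 rad
Superposition: θ = Σ θ_i = 13/234375 rad ≈ 0.000055 rad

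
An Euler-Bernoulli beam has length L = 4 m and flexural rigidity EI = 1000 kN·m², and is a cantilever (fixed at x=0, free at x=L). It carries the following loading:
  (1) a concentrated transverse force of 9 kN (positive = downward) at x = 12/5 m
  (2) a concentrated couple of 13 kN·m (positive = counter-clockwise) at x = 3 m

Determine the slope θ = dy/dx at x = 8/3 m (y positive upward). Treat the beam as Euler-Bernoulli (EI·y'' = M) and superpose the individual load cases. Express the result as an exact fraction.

θ(8/3) = 82/9375 rad

Load 1 — point force P=9 kN at a=12/5 m (b=L-a=8/5):
  θ_1 = -Pa²/(2EI)  [x>a] = -9·(12/5)²/(2·1000) = -81/3125 rad
Load 2 — applied couple M₀=13 kN·m at a=3 m (b=L-a=1):
  θ_2 = M₀x/EI  [x≤a] = 13·(8/3)/1000 = 13/375 rad
Superposition: θ = Σ θ_i = 82/9375 rad ≈ 0.008747 rad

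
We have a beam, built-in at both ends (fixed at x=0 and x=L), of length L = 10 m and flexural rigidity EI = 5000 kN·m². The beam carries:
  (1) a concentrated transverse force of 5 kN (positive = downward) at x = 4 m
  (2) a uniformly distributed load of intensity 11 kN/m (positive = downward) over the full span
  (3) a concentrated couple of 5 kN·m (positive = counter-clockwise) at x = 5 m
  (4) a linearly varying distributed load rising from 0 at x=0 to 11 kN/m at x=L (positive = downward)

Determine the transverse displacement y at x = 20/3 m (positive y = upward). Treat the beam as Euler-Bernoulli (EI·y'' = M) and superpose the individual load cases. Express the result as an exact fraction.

Load 1 — point force P=5 kN at a=4 m (b=L-a=6):
  y_1 = -Pa²(L-x)²(3bL-(3b+a)(L-x))/(6L³EI)  [x>a] = -5·4²·(10-(20/3))²·(3·6·10-(3·6+4)·(10-(20/3)))/(6·10³·5000) = -32/10125 m
Load 2 — uniform load w=11 kN/m over full span:
  y_2 = -wx²(L-x)²/(24EI) = -11·(20/3)²·(10-(20/3))²/(24·5000) = -11/243 m
Load 3 — applied couple M₀=5 kN·m at a=5 m (b=L-a=5):
  y_3 = (R_Ax³/6 - M_Ax²/2 - M₀(x-a)²/2)/EI  [x>a] with R_A=3/4, M_A=5/4 = ((3/4)·(20/3)³/6 - (5/4)·(20/3)²/2 - 5·((20/3)-5)²/2)/5000 = 1/2160 m
Load 4 — triangular load w₀=11 kN/m (0→w₀ over full span):
  y_4 = -w₀x²(L-x)²(x+2L)/(120LEI) = -11·(20/3)²·(10-(20/3))²·((20/3)+2·10)/(120·10·5000) = -88/3645 m
Superposition: y = Σ y_i = -105133/1458000 m ≈ -0.072108 m

y(20/3) = -105133/1458000 m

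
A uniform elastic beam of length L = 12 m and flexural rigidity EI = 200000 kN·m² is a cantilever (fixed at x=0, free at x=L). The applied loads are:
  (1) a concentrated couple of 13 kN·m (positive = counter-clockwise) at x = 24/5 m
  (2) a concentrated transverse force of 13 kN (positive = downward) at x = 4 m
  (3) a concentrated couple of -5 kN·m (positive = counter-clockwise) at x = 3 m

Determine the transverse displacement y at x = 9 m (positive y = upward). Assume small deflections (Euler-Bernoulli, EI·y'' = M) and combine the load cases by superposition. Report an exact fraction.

Load 1 — applied couple M₀=13 kN·m at a=24/5 m (b=L-a=36/5):
  y_1 = M₀a(2x-a)/(2EI)  [x>a] = 13·(24/5)·(2·9-(24/5))/(2·200000) = 1287/625000 m
Load 2 — point force P=13 kN at a=4 m (b=L-a=8):
  y_2 = -Pa²(3x-a)/(6EI)  [x>a] = -13·4²·(3·9-4)/(6·200000) = -299/75000 m
Load 3 — applied couple M₀=-5 kN·m at a=3 m (b=L-a=9):
  y_3 = M₀a(2x-a)/(2EI)  [x>a] = (-5)·3·(2·9-3)/(2·200000) = -9/16000 m
Superposition: y = Σ y_i = -74699/30000000 m ≈ -0.002490 m

y(9) = -74699/30000000 m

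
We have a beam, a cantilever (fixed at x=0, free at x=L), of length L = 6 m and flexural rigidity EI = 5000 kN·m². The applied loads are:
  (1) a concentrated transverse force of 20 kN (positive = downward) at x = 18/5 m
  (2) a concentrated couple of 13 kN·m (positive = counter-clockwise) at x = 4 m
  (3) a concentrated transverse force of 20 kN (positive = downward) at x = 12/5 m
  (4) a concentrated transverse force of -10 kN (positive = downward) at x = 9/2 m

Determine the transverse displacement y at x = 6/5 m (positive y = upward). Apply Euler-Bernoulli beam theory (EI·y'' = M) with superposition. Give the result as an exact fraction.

Load 1 — point force P=20 kN at a=18/5 m (b=L-a=12/5):
  y_1 = -Px²(3a-x)/(6EI)  [x≤a] = -20·(6/5)²·(3·(18/5)-(6/5))/(6·5000) = -144/15625 m
Load 2 — applied couple M₀=13 kN·m at a=4 m (b=L-a=2):
  y_2 = M₀x²/(2EI)  [x≤a] = 13·(6/5)²/(2·5000) = 117/62500 m
Load 3 — point force P=20 kN at a=12/5 m (b=L-a=18/5):
  y_3 = -Px²(3a-x)/(6EI)  [x≤a] = -20·(6/5)²·(3·(12/5)-(6/5))/(6·5000) = -18/3125 m
Load 4 — point force P=-10 kN at a=9/2 m (b=L-a=3/2):
  y_4 = -Px²(3a-x)/(6EI)  [x≤a] = -(-10)·(6/5)²·(3·(9/2)-(6/5))/(6·5000) = 369/62500 m
Superposition: y = Σ y_i = -9/1250 m ≈ -0.007200 m

y(6/5) = -9/1250 m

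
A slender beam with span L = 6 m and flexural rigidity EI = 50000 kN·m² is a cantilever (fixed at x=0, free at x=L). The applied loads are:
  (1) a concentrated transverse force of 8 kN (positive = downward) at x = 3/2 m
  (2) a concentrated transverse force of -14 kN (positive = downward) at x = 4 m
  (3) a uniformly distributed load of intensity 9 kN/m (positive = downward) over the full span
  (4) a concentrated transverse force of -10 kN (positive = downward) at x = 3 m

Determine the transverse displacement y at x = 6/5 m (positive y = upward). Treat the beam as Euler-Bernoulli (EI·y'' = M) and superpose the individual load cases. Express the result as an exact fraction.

Load 1 — point force P=8 kN at a=3/2 m (b=L-a=9/2):
  y_1 = -Px²(3a-x)/(6EI)  [x≤a] = -8·(6/5)²·(3·(3/2)-(6/5))/(6·50000) = -99/781250 m
Load 2 — point force P=-14 kN at a=4 m (b=L-a=2):
  y_2 = -Px²(3a-x)/(6EI)  [x≤a] = -(-14)·(6/5)²·(3·4-(6/5))/(6·50000) = 567/781250 m
Load 3 — uniform load w=9 kN/m over full span:
  y_3 = -wx²(x²-4Lx+6L²)/(24EI) = -9·(6/5)²·((6/5)²-4·6·(6/5)+6·6²)/(24·50000) = -31833/15625000 m
Load 4 — point force P=-10 kN at a=3 m (b=L-a=3):
  y_4 = -Px²(3a-x)/(6EI)  [x≤a] = -(-10)·(6/5)²·(3·3-(6/5))/(6·50000) = 117/312500 m
Superposition: y = Σ y_i = -16623/15625000 m ≈ -0.001064 m

y(6/5) = -16623/15625000 m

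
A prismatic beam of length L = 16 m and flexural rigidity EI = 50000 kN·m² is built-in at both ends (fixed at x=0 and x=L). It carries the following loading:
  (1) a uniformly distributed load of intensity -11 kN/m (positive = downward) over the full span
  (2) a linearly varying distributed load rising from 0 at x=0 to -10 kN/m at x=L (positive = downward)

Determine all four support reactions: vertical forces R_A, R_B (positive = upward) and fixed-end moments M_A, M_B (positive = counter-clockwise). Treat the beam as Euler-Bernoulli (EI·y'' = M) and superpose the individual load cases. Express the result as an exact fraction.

R_A = -112 kN, M_A = -320 kN·m, R_B = -144 kN, M_B = 1088/3 kN·m

Load 1 — uniform load w=-11 kN/m over full span:
  R_A = wL/2 = (-11)·16/2 = -88 kN
  M_A = wL²/12 = (-11)·16²/12 = -704/3 kN·m
  R_B = wL/2 = (-11)·16/2 = -88 kN
  M_B = -wL²/12 = -(-11)·16²/12 = 704/3 kN·m
Load 2 — triangular load w₀=-10 kN/m (0→w₀ over full span):
  R_A = 3w₀L/20 = 3·(-10)·16/20 = -24 kN
  M_A = w₀L²/30 = (-10)·16²/30 = -256/3 kN·m
  R_B = 7w₀L/20 = 7·(-10)·16/20 = -56 kN
  M_B = -w₀L²/20 = -(-10)·16²/20 = 128 kN·m
Superposition: R_A = -112 kN, M_A = -320 kN·m, R_B = -144 kN, M_B = 1088/3 kN·m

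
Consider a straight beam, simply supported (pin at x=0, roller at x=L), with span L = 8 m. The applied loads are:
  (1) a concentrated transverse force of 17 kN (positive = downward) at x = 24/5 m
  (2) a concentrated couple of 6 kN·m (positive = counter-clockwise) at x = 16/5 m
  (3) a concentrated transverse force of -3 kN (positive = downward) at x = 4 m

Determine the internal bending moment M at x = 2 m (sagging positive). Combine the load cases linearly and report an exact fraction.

M(2) = 121/10 kN·m

Load 1 — point force P=17 kN at a=24/5 m (b=L-a=16/5):
  M_1 = Pbx/L  [x≤a] = 17·(16/5)·2/8 = 68/5 kN·m
Load 2 — applied couple M₀=6 kN·m at a=16/5 m (b=L-a=24/5):
  M_2 = M₀x/L  [x≤a] = 6·2/8 = 3/2 kN·m
Load 3 — point force P=-3 kN at a=4 m (b=L-a=4):
  M_3 = Pbx/L  [x≤a] = (-3)·4·2/8 = -3 kN·m
Superposition: M = Σ M_i = 121/10 kN·m ≈ 12.100000 kN·m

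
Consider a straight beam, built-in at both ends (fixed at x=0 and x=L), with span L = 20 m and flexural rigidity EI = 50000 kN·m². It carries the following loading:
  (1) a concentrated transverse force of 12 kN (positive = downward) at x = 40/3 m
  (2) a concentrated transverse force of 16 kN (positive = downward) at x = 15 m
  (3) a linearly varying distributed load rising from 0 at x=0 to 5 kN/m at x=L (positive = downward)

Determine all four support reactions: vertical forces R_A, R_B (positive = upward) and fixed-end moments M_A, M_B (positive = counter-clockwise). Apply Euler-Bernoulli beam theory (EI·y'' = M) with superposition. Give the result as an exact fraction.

R_A = 371/18 kN, M_A = 895/9 kN·m, R_B = 1033/18 kN, M_B = -1625/9 kN·m

Load 1 — point force P=12 kN at a=40/3 m (b=L-a=20/3):
  R_A = Pb²(3a+b)/L³ = 12·(20/3)²·(3·(40/3)+(20/3))/20³ = 28/9 kN
  M_A = Pab²/L² = 12·(40/3)·(20/3)²/20² = 160/9 kN·m
  R_B = Pa²(a+3b)/L³ = 12·(40/3)²·((40/3)+3·(20/3))/20³ = 80/9 kN
  M_B = -Pa²b/L² = -12·(40/3)²·(20/3)/20² = -320/9 kN·m
Load 2 — point force P=16 kN at a=15 m (b=L-a=5):
  R_A = Pb²(3a+b)/L³ = 16·5²·(3·15+5)/20³ = 5/2 kN
  M_A = Pab²/L² = 16·15·5²/20² = 15 kN·m
  R_B = Pa²(a+3b)/L³ = 16·15²·(15+3·5)/20³ = 27/2 kN
  M_B = -Pa²b/L² = -16·15²·5/20² = -45 kN·m
Load 3 — triangular load w₀=5 kN/m (0→w₀ over full span):
  R_A = 3w₀L/20 = 3·5·20/20 = 15 kN
  M_A = w₀L²/30 = 5·20²/30 = 200/3 kN·m
  R_B = 7w₀L/20 = 7·5·20/20 = 35 kN
  M_B = -w₀L²/20 = -5·20²/20 = -100 kN·m
Superposition: R_A = 371/18 kN, M_A = 895/9 kN·m, R_B = 1033/18 kN, M_B = -1625/9 kN·m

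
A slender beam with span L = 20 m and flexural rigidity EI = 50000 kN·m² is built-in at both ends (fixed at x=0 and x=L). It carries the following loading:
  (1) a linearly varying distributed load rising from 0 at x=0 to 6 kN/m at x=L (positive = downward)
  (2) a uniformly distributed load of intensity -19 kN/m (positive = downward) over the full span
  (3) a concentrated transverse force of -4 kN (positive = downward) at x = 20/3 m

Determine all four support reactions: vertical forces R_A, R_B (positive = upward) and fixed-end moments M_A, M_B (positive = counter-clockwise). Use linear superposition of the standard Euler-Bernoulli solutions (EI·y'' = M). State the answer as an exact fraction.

Load 1 — triangular load w₀=6 kN/m (0→w₀ over full span):
  R_A = 3w₀L/20 = 3·6·20/20 = 18 kN
  M_A = w₀L²/30 = 6·20²/30 = 80 kN·m
  R_B = 7w₀L/20 = 7·6·20/20 = 42 kN
  M_B = -w₀L²/20 = -6·20²/20 = -120 kN·m
Load 2 — uniform load w=-19 kN/m over full span:
  R_A = wL/2 = (-19)·20/2 = -190 kN
  M_A = wL²/12 = (-19)·20²/12 = -1900/3 kN·m
  R_B = wL/2 = (-19)·20/2 = -190 kN
  M_B = -wL²/12 = -(-19)·20²/12 = 1900/3 kN·m
Load 3 — point force P=-4 kN at a=20/3 m (b=L-a=40/3):
  R_A = Pb²(3a+b)/L³ = (-4)·(40/3)²·(3·(20/3)+(40/3))/20³ = -80/27 kN
  M_A = Pab²/L² = (-4)·(20/3)·(40/3)²/20² = -320/27 kN·m
  R_B = Pa²(a+3b)/L³ = (-4)·(20/3)²·((20/3)+3·(40/3))/20³ = -28/27 kN
  M_B = -Pa²b/L² = -(-4)·(20/3)²·(40/3)/20² = 160/27 kN·m
Superposition: R_A = -4724/27 kN, M_A = -15260/27 kN·m, R_B = -4024/27 kN, M_B = 14020/27 kN·m

R_A = -4724/27 kN, M_A = -15260/27 kN·m, R_B = -4024/27 kN, M_B = 14020/27 kN·m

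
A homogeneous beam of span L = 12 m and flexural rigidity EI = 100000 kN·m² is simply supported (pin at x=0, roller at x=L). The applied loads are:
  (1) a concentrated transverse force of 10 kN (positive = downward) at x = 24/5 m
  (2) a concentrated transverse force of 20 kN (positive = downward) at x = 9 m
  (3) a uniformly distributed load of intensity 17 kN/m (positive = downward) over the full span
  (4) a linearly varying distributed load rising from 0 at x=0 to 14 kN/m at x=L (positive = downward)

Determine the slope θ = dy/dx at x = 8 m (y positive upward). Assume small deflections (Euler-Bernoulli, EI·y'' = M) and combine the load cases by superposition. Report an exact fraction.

Load 1 — point force P=10 kN at a=24/5 m (b=L-a=36/5):
  θ_1 = -Pa(2L²-6Lx+3x²+a²)/(6LEI)  [x>a] = -10·(24/5)·(2·12²-6·12·8+3·8²+(24/5)²)/(6·12·100000) = 38/78125 rad
Load 2 — point force P=20 kN at a=9 m (b=L-a=3):
  θ_2 = -Pb(L²-b²-3x²)/(6LEI)  [x≤a] = -20·3·(12²-3²-3·8²)/(6·12·100000) = 19/40000 rad
Load 3 — uniform load w=17 kN/m over full span:
  θ_3 = -w(L³-6Lx²+4x³)/(24EI) = -17·(12³-6·12·8²+4·8³)/(24·100000) = 221/37500 rad
Load 4 — triangular load w₀=14 kN/m (0→w₀ over full span):
  θ_4 = -w₀(7L⁴-30L²x²+15x⁴)/(360LEI) = -14·(7·12⁴-30·12²·8²+15·8⁴)/(360·12·100000) = 637/281250 rad
Superposition: θ = Σ θ_i = 410383/45000000 rad ≈ 0.009120 rad

θ(8) = 410383/45000000 rad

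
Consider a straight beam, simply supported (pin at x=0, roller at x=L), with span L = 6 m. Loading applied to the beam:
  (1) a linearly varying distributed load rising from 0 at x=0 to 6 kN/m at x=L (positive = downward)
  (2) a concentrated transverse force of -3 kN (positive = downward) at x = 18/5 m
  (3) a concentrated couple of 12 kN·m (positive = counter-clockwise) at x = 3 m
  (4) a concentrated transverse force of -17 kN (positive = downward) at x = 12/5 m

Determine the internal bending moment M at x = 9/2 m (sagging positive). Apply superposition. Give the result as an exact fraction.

M(9/2) = -327/80 kN·m

Load 1 — triangular load w₀=6 kN/m (0→w₀ over full span):
  M_1 = w₀Lx/6 - w₀x³/(6L) = 6·6·(9/2)/6 - 6·(9/2)³/(6·6) = 189/16 kN·m
Load 2 — point force P=-3 kN at a=18/5 m (b=L-a=12/5):
  M_2 = Pa(L-x)/L  [x>a] = (-3)·(18/5)·(6-(9/2))/6 = -27/10 kN·m
Load 3 — applied couple M₀=12 kN·m at a=3 m (b=L-a=3):
  M_3 = M₀x/L - M₀  [x>a] = 12·(9/2)/6 - 12 = -3 kN·m
Load 4 — point force P=-17 kN at a=12/5 m (b=L-a=18/5):
  M_4 = Pa(L-x)/L  [x>a] = (-17)·(12/5)·(6-(9/2))/6 = -51/5 kN·m
Superposition: M = Σ M_i = -327/80 kN·m ≈ -4.087500 kN·m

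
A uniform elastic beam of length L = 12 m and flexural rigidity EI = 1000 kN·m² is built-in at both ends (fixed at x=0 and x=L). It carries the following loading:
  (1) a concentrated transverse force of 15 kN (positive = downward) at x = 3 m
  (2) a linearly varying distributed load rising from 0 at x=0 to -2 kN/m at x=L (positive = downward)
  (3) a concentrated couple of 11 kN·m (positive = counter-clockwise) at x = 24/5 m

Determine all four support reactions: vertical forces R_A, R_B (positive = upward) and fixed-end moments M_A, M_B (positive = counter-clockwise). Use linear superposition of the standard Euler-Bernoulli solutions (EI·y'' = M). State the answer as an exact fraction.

Load 1 — point force P=15 kN at a=3 m (b=L-a=9):
  R_A = Pb²(3a+b)/L³ = 15·9²·(3·3+9)/12³ = 405/32 kN
  M_A = Pab²/L² = 15·3·9²/12² = 405/16 kN·m
  R_B = Pa²(a+3b)/L³ = 15·3²·(3+3·9)/12³ = 75/32 kN
  M_B = -Pa²b/L² = -15·3²·9/12² = -135/16 kN·m
Load 2 — triangular load w₀=-2 kN/m (0→w₀ over full span):
  R_A = 3w₀L/20 = 3·(-2)·12/20 = -18/5 kN
  M_A = w₀L²/30 = (-2)·12²/30 = -48/5 kN·m
  R_B = 7w₀L/20 = 7·(-2)·12/20 = -42/5 kN
  M_B = -w₀L²/20 = -(-2)·12²/20 = 72/5 kN·m
Load 3 — applied couple M₀=11 kN·m at a=24/5 m (b=L-a=36/5):
  R_A = 6M₀ab/L³ = 6·11·(24/5)·(36/5)/12³ = 33/25 kN
  M_A = M₀b(2a-b)/L² = 11·(36/5)·(2·(24/5)-(36/5))/12² = 33/25 kN·m
  R_B = -6M₀ab/L³ = -6·11·(24/5)·(36/5)/12³ = -33/25 kN
  M_B = M₀a(2b-a)/L² = 11·(24/5)·(2·(36/5)-(24/5))/12² = 88/25 kN·m
Superposition: R_A = 8301/800 kN, M_A = 6813/400 kN·m, R_B = -5901/800 kN, M_B = 3793/400 kN·m

R_A = 8301/800 kN, M_A = 6813/400 kN·m, R_B = -5901/800 kN, M_B = 3793/400 kN·m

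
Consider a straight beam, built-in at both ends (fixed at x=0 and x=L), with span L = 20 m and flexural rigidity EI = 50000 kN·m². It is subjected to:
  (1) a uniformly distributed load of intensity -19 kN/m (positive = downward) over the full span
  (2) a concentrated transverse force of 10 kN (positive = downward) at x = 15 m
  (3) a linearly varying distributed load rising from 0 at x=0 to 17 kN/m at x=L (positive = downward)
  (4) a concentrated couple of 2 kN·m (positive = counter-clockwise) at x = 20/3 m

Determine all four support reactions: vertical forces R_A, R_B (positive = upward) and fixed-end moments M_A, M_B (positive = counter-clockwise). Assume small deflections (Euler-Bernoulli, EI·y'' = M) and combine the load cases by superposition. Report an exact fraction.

Load 1 — uniform load w=-19 kN/m over full span:
  R_A = wL/2 = (-19)·20/2 = -190 kN
  M_A = wL²/12 = (-19)·20²/12 = -1900/3 kN·m
  R_B = wL/2 = (-19)·20/2 = -190 kN
  M_B = -wL²/12 = -(-19)·20²/12 = 1900/3 kN·m
Load 2 — point force P=10 kN at a=15 m (b=L-a=5):
  R_A = Pb²(3a+b)/L³ = 10·5²·(3·15+5)/20³ = 25/16 kN
  M_A = Pab²/L² = 10·15·5²/20² = 75/8 kN·m
  R_B = Pa²(a+3b)/L³ = 10·15²·(15+3·5)/20³ = 135/16 kN
  M_B = -Pa²b/L² = -10·15²·5/20² = -225/8 kN·m
Load 3 — triangular load w₀=17 kN/m (0→w₀ over full span):
  R_A = 3w₀L/20 = 3·17·20/20 = 51 kN
  M_A = w₀L²/30 = 17·20²/30 = 680/3 kN·m
  R_B = 7w₀L/20 = 7·17·20/20 = 119 kN
  M_B = -w₀L²/20 = -17·20²/20 = -340 kN·m
Load 4 — applied couple M₀=2 kN·m at a=20/3 m (b=L-a=40/3):
  R_A = 6M₀ab/L³ = 6·2·(20/3)·(40/3)/20³ = 2/15 kN
  M_A = M₀b(2a-b)/L² = 2·(40/3)·(2·(20/3)-(40/3))/20² = 0 kN·m
  R_B = -6M₀ab/L³ = -6·2·(20/3)·(40/3)/20³ = -2/15 kN
  M_B = M₀a(2b-a)/L² = 2·(20/3)·(2·(40/3)-(20/3))/20² = 2/3 kN·m
Superposition: R_A = -32953/240 kN, M_A = -9535/24 kN·m, R_B = -15047/240 kN, M_B = 2127/8 kN·m

R_A = -32953/240 kN, M_A = -9535/24 kN·m, R_B = -15047/240 kN, M_B = 2127/8 kN·m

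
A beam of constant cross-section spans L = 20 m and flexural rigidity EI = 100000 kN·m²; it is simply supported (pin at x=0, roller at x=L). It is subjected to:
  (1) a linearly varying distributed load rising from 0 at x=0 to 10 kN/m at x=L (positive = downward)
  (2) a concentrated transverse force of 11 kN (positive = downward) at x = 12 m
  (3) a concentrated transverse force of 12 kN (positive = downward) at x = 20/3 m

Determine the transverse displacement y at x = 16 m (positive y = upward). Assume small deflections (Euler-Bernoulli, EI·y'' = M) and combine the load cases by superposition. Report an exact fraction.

Load 1 — triangular load w₀=10 kN/m (0→w₀ over full span):
  y_1 = -w₀x(7L⁴-10L²x²+3x⁴)/(360LEI) = -10·16·(7·20⁴-10·20²·16²+3·16⁴)/(360·20·100000) = -1016/15625 m
Load 2 — point force P=11 kN at a=12 m (b=L-a=8):
  y_2 = -Pa(L-x)(2Lx-a²-x²)/(6LEI)  [x>a] = -11·12·(20-16)·(2·20·16-12²-16²)/(6·20·100000) = -33/3125 m
Load 3 — point force P=12 kN at a=20/3 m (b=L-a=40/3):
  y_3 = -Pa(L-x)(2Lx-a²-x²)/(6LEI)  [x>a] = -12·(20/3)·(20-16)·(2·20·16-(20/3)²-16²)/(6·20·100000) = -764/84375 m
Superposition: y = Σ y_i = -35707/421875 m ≈ -0.084639 m

y(16) = -35707/421875 m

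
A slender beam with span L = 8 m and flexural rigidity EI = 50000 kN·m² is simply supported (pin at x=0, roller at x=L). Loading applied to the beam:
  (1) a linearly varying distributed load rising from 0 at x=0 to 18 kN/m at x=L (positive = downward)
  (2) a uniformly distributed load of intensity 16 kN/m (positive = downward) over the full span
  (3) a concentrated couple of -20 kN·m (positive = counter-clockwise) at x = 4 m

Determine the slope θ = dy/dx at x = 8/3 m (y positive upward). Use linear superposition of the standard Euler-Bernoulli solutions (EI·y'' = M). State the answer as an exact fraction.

Load 1 — triangular load w₀=18 kN/m (0→w₀ over full span):
  θ_1 = -w₀(7L⁴-30L²x²+15x⁴)/(360LEI) = -18·(7·8⁴-30·8²·(8/3)²+15·(8/3)⁴)/(360·8·50000) = -832/421875 rad
Load 2 — uniform load w=16 kN/m over full span:
  θ_2 = -w(L³-6Lx²+4x³)/(24EI) = -16·(8³-6·8·(8/3)²+4·(8/3)³)/(24·50000) = -832/253125 rad
Load 3 — applied couple M₀=-20 kN·m at a=4 m (b=L-a=4):
  θ_3 = (M₀x²/(2L)+C₁)/EI  [x≤a] with C₁=M₀(3b²-L²)/(6L)=20/3 = ((-20)·(8/3)²/(2·8)+(20/3))/50000 = -1/22500 rad
Superposition: θ = Σ θ_i = -26849/5062500 rad ≈ -0.005304 rad

θ(8/3) = -26849/5062500 rad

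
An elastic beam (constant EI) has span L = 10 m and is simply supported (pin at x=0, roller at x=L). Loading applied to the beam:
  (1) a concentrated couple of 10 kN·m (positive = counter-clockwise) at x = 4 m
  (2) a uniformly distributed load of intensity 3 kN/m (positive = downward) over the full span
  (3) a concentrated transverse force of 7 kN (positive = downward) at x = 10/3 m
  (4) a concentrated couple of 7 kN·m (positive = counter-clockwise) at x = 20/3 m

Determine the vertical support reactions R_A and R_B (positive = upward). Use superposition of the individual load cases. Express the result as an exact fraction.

Load 1 — applied couple M₀=10 kN·m at a=4 m (b=L-a=6):
  R_A = M₀/L = 10/10 = 1 kN
  R_B = -M₀/L = -10/10 = -1 kN
Load 2 — uniform load w=3 kN/m over full span:
  R_A = wL/2 = 3·10/2 = 15 kN
  R_B = wL/2 = 3·10/2 = 15 kN
Load 3 — point force P=7 kN at a=10/3 m (b=L-a=20/3):
  R_A = Pb/L = 7·(20/3)/10 = 14/3 kN
  R_B = Pa/L = 7·(10/3)/10 = 7/3 kN
Load 4 — applied couple M₀=7 kN·m at a=20/3 m (b=L-a=10/3):
  R_A = M₀/L = 7/10 kN
  R_B = -M₀/L = -7/10 kN
Superposition: R_A = 641/30 kN, R_B = 469/30 kN

R_A = 641/30 kN, R_B = 469/30 kN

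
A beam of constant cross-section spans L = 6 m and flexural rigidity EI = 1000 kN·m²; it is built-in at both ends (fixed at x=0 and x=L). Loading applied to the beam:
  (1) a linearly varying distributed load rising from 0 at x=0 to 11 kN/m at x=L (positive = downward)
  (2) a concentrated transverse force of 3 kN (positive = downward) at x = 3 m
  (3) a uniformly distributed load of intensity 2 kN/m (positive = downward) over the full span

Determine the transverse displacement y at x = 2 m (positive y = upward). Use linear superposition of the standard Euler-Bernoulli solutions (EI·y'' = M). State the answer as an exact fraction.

Load 1 — triangular load w₀=11 kN/m (0→w₀ over full span):
  y_1 = -w₀x²(L-x)²(x+2L)/(120LEI) = -11·2²·(6-2)²·(2+2·6)/(120·6·1000) = -77/5625 m
Load 2 — point force P=3 kN at a=3 m (b=L-a=3):
  y_2 = -Pb²x²(3aL-(3a+b)x)/(6L³EI)  [x≤a] = -3·3²·2²·(3·3·6-(3·3+3)·2)/(6·6³·1000) = -1/400 m
Load 3 — uniform load w=2 kN/m over full span:
  y_3 = -wx²(L-x)²/(24EI) = -2·2²·(6-2)²/(24·1000) = -2/375 m
Superposition: y = Σ y_i = -1937/90000 m ≈ -0.021522 m

y(2) = -1937/90000 m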